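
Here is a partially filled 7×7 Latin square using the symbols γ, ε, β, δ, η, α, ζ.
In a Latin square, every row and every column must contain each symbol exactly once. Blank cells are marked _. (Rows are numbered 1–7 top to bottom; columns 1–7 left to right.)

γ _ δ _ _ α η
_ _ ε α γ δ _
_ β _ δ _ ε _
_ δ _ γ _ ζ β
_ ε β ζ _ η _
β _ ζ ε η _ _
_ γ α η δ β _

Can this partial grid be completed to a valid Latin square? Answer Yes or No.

No

Row 1, column 2: row 1 has {γ, δ, η, α} and column 2 has {γ, ε, β, δ}, so it must be ζ.
Row 1, column 4: row 1 has {γ, δ, η, α, ζ} and column 4 has {γ, ε, δ, η, α, ζ}, so it must be β.
Row 1, column 5: row 1 has {γ, β, δ, η, α, ζ} and column 5 has {γ, δ, η}, so it must be ε.
Row 2, column 2: row 2 has {γ, ε, δ, α} and column 2 has {γ, ε, β, δ, ζ}, so it must be η.
Row 2, column 1: row 2 has {γ, ε, δ, η, α} and column 1 has {γ, β}, so it must be ζ.
Now row 2, column 7: row 2 together with column 7 already contain {γ, ε, β, δ, η, α, ζ} — every symbol — so nothing can go there. The grid has no valid completion.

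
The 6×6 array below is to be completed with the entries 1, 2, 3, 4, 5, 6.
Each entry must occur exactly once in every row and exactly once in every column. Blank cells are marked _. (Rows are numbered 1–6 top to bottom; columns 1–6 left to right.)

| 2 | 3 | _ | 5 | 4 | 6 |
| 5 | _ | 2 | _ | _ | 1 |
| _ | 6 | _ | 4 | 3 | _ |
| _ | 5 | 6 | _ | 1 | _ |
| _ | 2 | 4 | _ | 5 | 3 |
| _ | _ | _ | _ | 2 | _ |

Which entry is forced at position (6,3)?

Row 1, column 3: row 1 has {2, 3, 4, 5, 6} and column 3 has {2, 4, 6}, leaving only 1.
Row 2, column 2: row 2 has {1, 2, 5} and column 2 has {2, 3, 5, 6}, leaving only 4.
Row 2, column 5: row 2 has {1, 2, 4, 5} and column 5 has {1, 2, 3, 4, 5}, leaving only 6.
Row 2, column 4: row 2 has {1, 2, 4, 5, 6} and column 4 has {4, 5}, leaving only 3.
Row 3, column 1: row 3 has {3, 4, 6} and column 1 has {2, 5}, leaving only 1.
Row 3, column 3: row 3 has {1, 3, 4, 6} and column 3 has {1, 2, 4, 6}, leaving only 5.
Row 6 already has {2} and column 3 already has {1, 2, 4, 5, 6}, so row 6, column 3 must be 3.

3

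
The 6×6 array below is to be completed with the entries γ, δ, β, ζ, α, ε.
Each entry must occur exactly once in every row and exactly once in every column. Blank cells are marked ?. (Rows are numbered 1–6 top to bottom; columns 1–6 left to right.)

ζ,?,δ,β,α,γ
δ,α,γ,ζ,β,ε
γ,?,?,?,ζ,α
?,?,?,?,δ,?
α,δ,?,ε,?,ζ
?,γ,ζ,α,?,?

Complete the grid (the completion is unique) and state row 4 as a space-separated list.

Row 4, column 4: row 4 has {δ} and column 4 has {β, ζ, α, ε}, leaving only γ.
Row 4, column 6: row 4 has {γ, δ} and column 6 has {γ, ζ, α, ε}, leaving only β.
Row 4, column 1: row 4 has {γ, δ, β} and column 1 has {γ, δ, ζ, α}, leaving only ε.
Row 4, column 2: row 4 has {γ, δ, β, ε} and column 2 has {γ, δ, α}, leaving only ζ.
Row 4, column 3: row 4 has {γ, δ, β, ζ, ε} and column 3 has {γ, δ, ζ}, leaving only α.
So row 4 reads: ε ζ α γ δ β.

ε ζ α γ δ β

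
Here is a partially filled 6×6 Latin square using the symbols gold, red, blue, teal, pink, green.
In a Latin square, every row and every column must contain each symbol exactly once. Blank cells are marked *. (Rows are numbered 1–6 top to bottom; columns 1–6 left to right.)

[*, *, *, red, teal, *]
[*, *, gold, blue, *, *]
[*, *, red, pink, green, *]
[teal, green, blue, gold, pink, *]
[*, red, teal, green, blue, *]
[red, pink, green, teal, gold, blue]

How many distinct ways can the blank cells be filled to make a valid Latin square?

3

Row 1, column 1: eliminating its row and column leaves {gold, blue, pink, green}.
Row 1, column 2: eliminating its row and column leaves {gold, blue}.
Row 1, column 3: eliminating its row and column leaves {pink}.
Row 1, column 6: eliminating its row and column leaves {gold, pink, green}.
Row 2, column 1: eliminating its row and column leaves {pink, green}.
Row 2, column 2: eliminating its row and column leaves {teal}.
Row 2, column 5: eliminating its row and column leaves {red}.
Row 2, column 6: eliminating its row and column leaves {red, teal, pink, green}.
Row 3, column 1: eliminating its row and column leaves {gold, blue}.
Row 3, column 2: eliminating its row and column leaves {gold, blue, teal}.
Row 3, column 6: eliminating its row and column leaves {gold, teal}.
Row 4, column 6: eliminating its row and column leaves {red}.
Row 5, column 1: eliminating its row and column leaves {gold, pink}.
Row 5, column 6: eliminating its row and column leaves {gold, pink}.
Enumerating the assignments across these blanks that avoid any row or column repeat gives 3 completions.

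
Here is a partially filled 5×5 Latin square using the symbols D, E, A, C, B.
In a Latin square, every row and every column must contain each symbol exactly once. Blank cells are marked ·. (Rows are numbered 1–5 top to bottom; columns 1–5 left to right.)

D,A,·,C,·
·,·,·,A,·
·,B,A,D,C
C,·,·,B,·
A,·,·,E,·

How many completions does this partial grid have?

3

Row 1, column 3: eliminating its row and column leaves {E, B}.
Row 1, column 5: eliminating its row and column leaves {E, B}.
Row 2, column 1: eliminating its row and column leaves {E, B}.
Row 2, column 2: eliminating its row and column leaves {D, E, C}.
Row 2, column 3: eliminating its row and column leaves {D, E, C, B}.
Row 2, column 5: eliminating its row and column leaves {D, E, B}.
Row 3, column 1: eliminating its row and column leaves {E}.
Row 4, column 2: eliminating its row and column leaves {D, E}.
Row 4, column 3: eliminating its row and column leaves {D, E}.
Row 4, column 5: eliminating its row and column leaves {D, E, A}.
Row 5, column 2: eliminating its row and column leaves {D, C}.
Row 5, column 3: eliminating its row and column leaves {D, C, B}.
Row 5, column 5: eliminating its row and column leaves {D, B}.
Enumerating the assignments across these blanks that avoid any row or column repeat gives 3 completions.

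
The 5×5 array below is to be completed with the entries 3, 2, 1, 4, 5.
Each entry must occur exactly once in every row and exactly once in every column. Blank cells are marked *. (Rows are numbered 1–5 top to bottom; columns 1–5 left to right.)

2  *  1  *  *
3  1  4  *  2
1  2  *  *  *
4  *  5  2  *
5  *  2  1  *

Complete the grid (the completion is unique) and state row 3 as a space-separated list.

Row 3, column 3: row 3 has {2, 1} and column 3 has {2, 1, 4, 5}, leaving only 3.
Row 2, column 4: row 2 has {3, 2, 1, 4} and column 4 has {2, 1}, leaving only 5.
Row 3, column 4: row 3 has {3, 2, 1} and column 4 has {2, 1, 5}, leaving only 4.
Row 3, column 5: row 3 has {3, 2, 1, 4} and column 5 has {2}, leaving only 5.
So row 3 reads: 1 2 3 4 5.

1 2 3 4 5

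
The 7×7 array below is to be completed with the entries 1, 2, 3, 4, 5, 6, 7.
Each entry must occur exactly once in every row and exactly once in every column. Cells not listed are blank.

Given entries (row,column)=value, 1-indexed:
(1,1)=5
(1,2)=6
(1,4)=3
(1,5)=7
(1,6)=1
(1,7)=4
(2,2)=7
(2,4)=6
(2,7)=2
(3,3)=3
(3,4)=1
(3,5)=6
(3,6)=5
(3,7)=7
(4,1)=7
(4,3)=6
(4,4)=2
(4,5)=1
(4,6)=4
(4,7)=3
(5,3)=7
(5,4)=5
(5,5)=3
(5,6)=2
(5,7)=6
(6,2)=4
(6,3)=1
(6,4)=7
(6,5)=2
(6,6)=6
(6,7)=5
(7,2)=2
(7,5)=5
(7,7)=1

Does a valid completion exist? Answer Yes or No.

Row 3, column 2: row 3 together with column 2 already contain {1, 2, 3, 4, 5, 6, 7} — every symbol — so nothing can go there. The grid has no valid completion.

No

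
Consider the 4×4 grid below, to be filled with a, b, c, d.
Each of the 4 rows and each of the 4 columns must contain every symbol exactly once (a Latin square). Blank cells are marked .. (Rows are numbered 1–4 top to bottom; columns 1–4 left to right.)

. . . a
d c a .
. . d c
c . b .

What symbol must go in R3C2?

Row 1, column 1: row 1 has {a} and column 1 has {c, d}, leaving only b.
Row 1, column 2: row 1 has {a, b} and column 2 has {c}, leaving only d.
Row 1, column 3: row 1 has {a, b, d} and column 3 has {a, b, d}, leaving only c.
Row 2, column 4: row 2 has {a, c, d} and column 4 has {a, c}, leaving only b.
Row 3, column 1: row 3 has {c, d} and column 1 has {b, c, d}, leaving only a.
Row 3 already has {a, c, d} and column 2 already has {c, d}, so row 3, column 2 must be b.

b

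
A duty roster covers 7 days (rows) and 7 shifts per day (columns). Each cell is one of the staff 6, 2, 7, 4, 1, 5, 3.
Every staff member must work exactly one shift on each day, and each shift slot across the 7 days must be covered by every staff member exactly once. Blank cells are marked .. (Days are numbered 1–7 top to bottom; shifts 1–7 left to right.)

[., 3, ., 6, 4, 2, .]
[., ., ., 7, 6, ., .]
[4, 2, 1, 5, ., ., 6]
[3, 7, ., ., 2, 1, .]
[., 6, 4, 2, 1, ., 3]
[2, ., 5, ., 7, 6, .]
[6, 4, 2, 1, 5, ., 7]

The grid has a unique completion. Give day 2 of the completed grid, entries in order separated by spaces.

Day 2, shift 3: day 2 has {6, 7} and shift 3 has {2, 4, 1, 5}, leaving only 3.
Day 1, shift 3: day 1 has {6, 2, 4, 3} and shift 3 has {2, 4, 1, 5, 3}, leaving only 7.
Day 3, shift 5: day 3 has {6, 2, 4, 1, 5} and shift 5 has {6, 2, 7, 4, 1, 5}, leaving only 3.
Day 3, shift 6: day 3 has {6, 2, 4, 1, 5, 3} and shift 6 has {6, 2, 1}, leaving only 7.
Day 4, shift 3: day 4 has {2, 7, 1, 3} and shift 3 has {2, 7, 4, 1, 5, 3}, leaving only 6.
Day 4, shift 4: day 4 has {6, 2, 7, 1, 3} and shift 4 has {6, 2, 7, 1, 5}, leaving only 4.
Day 4, shift 7: day 4 has {6, 2, 7, 4, 1, 3} and shift 7 has {6, 7, 3}, leaving only 5.
Day 1, shift 7: day 1 has {6, 2, 7, 4, 3} and shift 7 has {6, 7, 5, 3}, leaving only 1.
Day 1, shift 1: day 1 has {6, 2, 7, 4, 1, 3} and shift 1 has {6, 2, 4, 3}, leaving only 5.
Day 2, shift 1: day 2 has {6, 7, 3} and shift 1 has {6, 2, 4, 5, 3}, leaving only 1.
Day 2, shift 2: day 2 has {6, 7, 1, 3} and shift 2 has {6, 2, 7, 4, 3}, leaving only 5.
Day 2, shift 6: day 2 has {6, 7, 1, 5, 3} and shift 6 has {6, 2, 7, 1}, leaving only 4.
Day 2, shift 7: day 2 has {6, 7, 4, 1, 5, 3} and shift 7 has {6, 7, 1, 5, 3}, leaving only 2.
So day 2 reads: 1 5 3 7 6 4 2.

1 5 3 7 6 4 2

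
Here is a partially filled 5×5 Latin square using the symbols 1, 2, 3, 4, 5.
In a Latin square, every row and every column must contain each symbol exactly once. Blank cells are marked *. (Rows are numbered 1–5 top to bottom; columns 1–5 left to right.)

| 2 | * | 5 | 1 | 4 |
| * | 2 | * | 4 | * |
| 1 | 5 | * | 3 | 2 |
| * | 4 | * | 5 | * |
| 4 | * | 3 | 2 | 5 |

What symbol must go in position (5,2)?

1

Row 5 already has {2, 3, 4, 5} and column 2 already has {2, 4, 5}, so row 5, column 2 must be 1.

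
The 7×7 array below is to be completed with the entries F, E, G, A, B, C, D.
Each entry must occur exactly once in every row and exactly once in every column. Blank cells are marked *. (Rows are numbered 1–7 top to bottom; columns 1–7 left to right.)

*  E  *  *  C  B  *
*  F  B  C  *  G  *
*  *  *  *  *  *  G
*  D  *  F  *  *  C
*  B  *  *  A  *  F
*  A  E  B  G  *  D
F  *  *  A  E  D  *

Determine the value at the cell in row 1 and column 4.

Row 1, column 7: row 1 has {E, B, C} and column 7 has {F, G, C, D}, leaving only A.
Row 2, column 5: row 2 has {F, G, B, C} and column 5 has {E, G, A, C}, leaving only D.
Row 2, column 7: row 2 has {F, G, B, C, D} and column 7 has {F, G, A, C, D}, leaving only E.
Row 2, column 1: row 2 has {F, E, G, B, C, D} and column 1 has {F}, leaving only A.
Row 3, column 2: row 3 has {G} and column 2 has {F, E, A, B, D}, leaving only C.
Row 4, column 5: row 4 has {F, C, D} and column 5 has {E, G, A, C, D}, leaving only B.
Row 3, column 5: row 3 has {G, C} and column 5 has {E, G, A, B, C, D}, leaving only F.
Row 6, column 1: row 6 has {E, G, A, B, D} and column 1 has {F, A}, leaving only C.
Row 6, column 6: row 6 has {E, G, A, B, C, D} and column 6 has {G, B, D}, leaving only F.
Row 7, column 2: row 7 has {F, E, A, D} and column 2 has {F, E, A, B, C, D}, leaving only G.
Row 7, column 3: row 7 has {F, E, G, A, D} and column 3 has {E, B}, leaving only C.
Row 7, column 7: row 7 has {F, E, G, A, C, D} and column 7 has {F, E, G, A, C, D}, leaving only B.
Row 1, column 4 is narrowed to {G, D}.
If it were D, then row 4, column 6 would be left with no valid symbol.
So row 1, column 4 must be G.

G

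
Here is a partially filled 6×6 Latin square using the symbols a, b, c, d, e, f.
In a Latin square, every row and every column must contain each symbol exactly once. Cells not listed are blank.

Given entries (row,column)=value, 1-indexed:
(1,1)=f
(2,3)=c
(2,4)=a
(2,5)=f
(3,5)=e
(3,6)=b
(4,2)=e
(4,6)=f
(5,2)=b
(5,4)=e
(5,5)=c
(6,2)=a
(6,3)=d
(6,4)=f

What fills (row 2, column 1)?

b

Row 2, column 2: row 2 has {a, c, f} and column 2 has {a, b, e}, leaving only d.
Row 1, column 2: row 1 has {f} and column 2 has {a, b, d, e}, leaving only c.
Row 2, column 6: row 2 has {a, c, d, f} and column 6 has {b, f}, leaving only e.
Row 2 already has {a, c, d, e, f} and column 1 already has {f}, so row 2, column 1 must be b.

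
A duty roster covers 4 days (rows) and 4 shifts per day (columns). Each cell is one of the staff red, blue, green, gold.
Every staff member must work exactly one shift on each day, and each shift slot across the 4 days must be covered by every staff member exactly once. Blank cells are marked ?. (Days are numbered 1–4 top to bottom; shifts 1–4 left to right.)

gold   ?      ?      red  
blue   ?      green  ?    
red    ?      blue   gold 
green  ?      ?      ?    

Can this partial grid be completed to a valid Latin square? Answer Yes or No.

No

Day 1, shift 3: day 1 together with shift 3 already contain {red, blue, green, gold} — every symbol — so nothing can go there. The grid has no valid completion.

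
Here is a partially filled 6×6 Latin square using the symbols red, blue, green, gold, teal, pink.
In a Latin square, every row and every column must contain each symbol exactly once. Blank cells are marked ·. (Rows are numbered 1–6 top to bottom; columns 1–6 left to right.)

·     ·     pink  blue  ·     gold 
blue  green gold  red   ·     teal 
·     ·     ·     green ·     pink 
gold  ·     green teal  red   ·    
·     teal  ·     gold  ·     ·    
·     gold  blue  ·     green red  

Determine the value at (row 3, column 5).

gold

Row 1, column 2: row 1 has {blue, gold, pink} and column 2 has {green, gold, teal}, leaving only red.
Row 1, column 5: row 1 has {red, blue, gold, pink} and column 5 has {red, green}, leaving only teal.
Row 1, column 1: row 1 has {red, blue, gold, teal, pink} and column 1 has {blue, gold}, leaving only green.
Row 2, column 5: row 2 has {red, blue, green, gold, teal} and column 5 has {red, green, teal}, leaving only pink.
Row 3, column 2: row 3 has {green, pink} and column 2 has {red, green, gold, teal}, leaving only blue.
Row 3 already has {blue, green, pink} and column 5 already has {red, green, teal, pink}, so row 3, column 5 must be gold.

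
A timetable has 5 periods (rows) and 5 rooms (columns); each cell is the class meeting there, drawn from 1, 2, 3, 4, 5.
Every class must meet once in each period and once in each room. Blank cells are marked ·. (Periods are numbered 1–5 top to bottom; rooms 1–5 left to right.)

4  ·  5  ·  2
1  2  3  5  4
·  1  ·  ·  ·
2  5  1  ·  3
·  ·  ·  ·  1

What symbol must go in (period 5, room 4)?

Period 1, room 2: period 1 has {2, 4, 5} and room 2 has {1, 2, 5}, leaving only 3.
Period 1, room 4: period 1 has {2, 3, 4, 5} and room 4 has {5}, leaving only 1.
Period 3, room 5: period 3 has {1} and room 5 has {1, 2, 3, 4}, leaving only 5.
Period 3, room 1: period 3 has {1, 5} and room 1 has {1, 2, 4}, leaving only 3.
Period 4, room 4: period 4 has {1, 2, 3, 5} and room 4 has {1, 5}, leaving only 4.
Period 3, room 4: period 3 has {1, 3, 5} and room 4 has {1, 4, 5}, leaving only 2.
Period 5 already has {1} and room 4 already has {1, 2, 4, 5}, so period 5, room 4 must be 3.

3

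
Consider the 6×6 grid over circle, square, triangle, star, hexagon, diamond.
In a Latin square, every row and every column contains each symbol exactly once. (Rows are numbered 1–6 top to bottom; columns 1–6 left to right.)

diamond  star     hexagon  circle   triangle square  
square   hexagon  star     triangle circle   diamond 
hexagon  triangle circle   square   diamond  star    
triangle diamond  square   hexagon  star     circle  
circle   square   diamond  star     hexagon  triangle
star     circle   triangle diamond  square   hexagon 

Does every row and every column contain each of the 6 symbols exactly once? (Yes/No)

Yes

Each row is a permutation of the 6 symbols, and so is each column.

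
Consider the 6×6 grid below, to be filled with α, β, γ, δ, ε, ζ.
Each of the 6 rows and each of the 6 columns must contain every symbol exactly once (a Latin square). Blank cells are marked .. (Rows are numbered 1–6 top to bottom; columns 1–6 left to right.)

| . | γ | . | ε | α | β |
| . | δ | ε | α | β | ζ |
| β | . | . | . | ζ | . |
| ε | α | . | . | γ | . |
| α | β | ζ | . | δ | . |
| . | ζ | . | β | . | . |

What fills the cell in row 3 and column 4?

Row 1, column 3: row 1 has {α, β, γ, ε} and column 3 has {ε, ζ}, leaving only δ.
Row 1, column 1: row 1 has {α, β, γ, δ, ε} and column 1 has {α, β, ε}, leaving only ζ.
Row 2, column 1: row 2 has {α, β, δ, ε, ζ} and column 1 has {α, β, ε, ζ}, leaving only γ.
Row 3, column 2: row 3 has {β, ζ} and column 2 has {α, β, γ, δ, ζ}, leaving only ε.
Row 4, column 3: row 4 has {α, γ, ε} and column 3 has {δ, ε, ζ}, leaving only β.
Row 4, column 6: row 4 has {α, β, γ, ε} and column 6 has {β, ζ}, leaving only δ.
Row 4, column 4: row 4 has {α, β, γ, δ, ε} and column 4 has {α, β, ε}, leaving only ζ.
Row 5, column 4: row 5 has {α, β, δ, ζ} and column 4 has {α, β, ε, ζ}, leaving only γ.
Row 3 already has {β, ε, ζ} and column 4 already has {α, β, γ, ε, ζ}, so row 3, column 4 must be δ.

δ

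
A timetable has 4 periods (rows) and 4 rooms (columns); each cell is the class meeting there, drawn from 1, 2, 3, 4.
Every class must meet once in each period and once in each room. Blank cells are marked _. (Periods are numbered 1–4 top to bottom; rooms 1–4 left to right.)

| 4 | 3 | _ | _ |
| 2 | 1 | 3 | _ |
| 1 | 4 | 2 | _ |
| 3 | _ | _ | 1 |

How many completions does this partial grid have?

Period 1, room 3: eliminating its period and room leaves {1}.
Period 1, room 4: eliminating its period and room leaves {2}.
Period 2, room 4: eliminating its period and room leaves {4}.
Period 3, room 4: eliminating its period and room leaves {3}.
Period 4, room 2: eliminating its period and room leaves {2}.
Period 4, room 3: eliminating its period and room leaves {4}.
Only one assignment across all blanks avoids any period or room repeat, giving 1 completion.

1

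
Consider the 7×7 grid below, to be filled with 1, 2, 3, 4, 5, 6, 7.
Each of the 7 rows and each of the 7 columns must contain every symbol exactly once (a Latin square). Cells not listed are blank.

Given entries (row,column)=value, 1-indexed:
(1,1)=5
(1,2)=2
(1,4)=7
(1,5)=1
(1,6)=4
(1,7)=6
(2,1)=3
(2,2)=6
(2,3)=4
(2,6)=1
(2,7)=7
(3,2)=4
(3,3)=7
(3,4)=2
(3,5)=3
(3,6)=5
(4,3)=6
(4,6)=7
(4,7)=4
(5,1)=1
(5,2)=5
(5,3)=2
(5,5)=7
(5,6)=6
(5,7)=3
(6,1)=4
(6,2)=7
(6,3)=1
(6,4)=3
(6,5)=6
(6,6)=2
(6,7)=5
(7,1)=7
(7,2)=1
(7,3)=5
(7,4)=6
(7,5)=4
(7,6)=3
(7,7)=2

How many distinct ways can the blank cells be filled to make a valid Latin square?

Row 1, column 3: eliminating its row and column leaves {3}.
Row 2, column 4: eliminating its row and column leaves {5}.
Row 2, column 5: eliminating its row and column leaves {2, 5}.
Row 3, column 1: eliminating its row and column leaves {6}.
Row 3, column 7: eliminating its row and column leaves {1}.
Row 4, column 1: eliminating its row and column leaves {2}.
Row 4, column 2: eliminating its row and column leaves {3}.
Row 4, column 4: eliminating its row and column leaves {1, 5}.
Row 4, column 5: eliminating its row and column leaves {2, 5}.
Row 5, column 4: eliminating its row and column leaves {4}.
Only one assignment across all blanks avoids any row or column repeat, giving 1 completion.

1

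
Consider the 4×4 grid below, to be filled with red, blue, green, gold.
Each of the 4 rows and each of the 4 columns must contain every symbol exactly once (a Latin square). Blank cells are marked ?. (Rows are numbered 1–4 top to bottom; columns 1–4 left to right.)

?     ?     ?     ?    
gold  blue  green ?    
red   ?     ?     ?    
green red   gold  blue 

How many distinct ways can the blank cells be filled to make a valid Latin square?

Row 1, column 1: eliminating its row and column leaves {blue}.
Row 1, column 2: eliminating its row and column leaves {green, gold}.
Row 1, column 3: eliminating its row and column leaves {red, blue}.
Row 1, column 4: eliminating its row and column leaves {red, green, gold}.
Row 2, column 4: eliminating its row and column leaves {red}.
Row 3, column 2: eliminating its row and column leaves {green, gold}.
Row 3, column 3: eliminating its row and column leaves {blue}.
Row 3, column 4: eliminating its row and column leaves {green, gold}.
Enumerating the assignments across these blanks that avoid any row or column repeat gives 2 completions.

2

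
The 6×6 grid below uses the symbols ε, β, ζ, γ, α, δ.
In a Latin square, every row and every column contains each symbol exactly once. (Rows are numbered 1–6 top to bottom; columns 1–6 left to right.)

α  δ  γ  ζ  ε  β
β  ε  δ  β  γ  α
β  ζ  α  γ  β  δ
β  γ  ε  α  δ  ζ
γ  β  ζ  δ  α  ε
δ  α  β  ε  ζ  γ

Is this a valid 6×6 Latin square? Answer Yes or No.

Row 3 contains β twice (at columns 1 and 5); row 2 is also not a permutation.

No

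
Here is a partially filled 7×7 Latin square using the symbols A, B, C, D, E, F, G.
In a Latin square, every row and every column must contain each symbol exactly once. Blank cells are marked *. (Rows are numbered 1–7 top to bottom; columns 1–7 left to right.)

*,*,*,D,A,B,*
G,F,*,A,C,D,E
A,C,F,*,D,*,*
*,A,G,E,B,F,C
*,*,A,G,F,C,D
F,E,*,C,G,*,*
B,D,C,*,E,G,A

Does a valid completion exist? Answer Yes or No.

Yes

No row or column among the givens repeats a symbol, and propagating forced cells runs into no contradiction.
One valid completion exists (for instance, C G E D A B F / G F B A C D E / A C F B D E G / D A G E B F C / E B A G F C D / F E D C G A B / B D C F E G A).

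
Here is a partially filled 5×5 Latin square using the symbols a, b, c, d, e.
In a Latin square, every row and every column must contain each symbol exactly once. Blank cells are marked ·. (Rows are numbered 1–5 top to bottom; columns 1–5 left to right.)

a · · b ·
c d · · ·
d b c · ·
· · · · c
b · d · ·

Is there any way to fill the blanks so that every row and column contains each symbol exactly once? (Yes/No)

No row or column among the givens repeats a symbol, and propagating forced cells runs into no contradiction.
One valid completion exists (for instance, a c e b d / c d a e b / d b c a e / e a b d c / b e d c a).

Yes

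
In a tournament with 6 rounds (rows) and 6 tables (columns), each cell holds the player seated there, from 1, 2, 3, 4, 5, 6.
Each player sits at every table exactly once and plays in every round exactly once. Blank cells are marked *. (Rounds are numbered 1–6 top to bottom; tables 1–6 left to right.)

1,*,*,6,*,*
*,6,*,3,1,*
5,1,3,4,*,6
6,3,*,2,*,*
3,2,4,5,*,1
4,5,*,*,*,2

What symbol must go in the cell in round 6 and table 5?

3

Round 1, table 2: round 1 has {1, 6} and table 2 has {1, 2, 3, 5, 6}, leaving only 4.
Round 2, table 1: round 2 has {1, 3, 6} and table 1 has {1, 3, 4, 5, 6}, leaving only 2.
Round 2, table 3: round 2 has {1, 2, 3, 6} and table 3 has {3, 4}, leaving only 5.
Round 1, table 3: round 1 has {1, 4, 6} and table 3 has {3, 4, 5}, leaving only 2.
Round 2, table 6: round 2 has {1, 2, 3, 5, 6} and table 6 has {1, 2, 6}, leaving only 4.
Round 3, table 5: round 3 has {1, 3, 4, 5, 6} and table 5 has {1}, leaving only 2.
Round 4, table 3: round 4 has {2, 3, 6} and table 3 has {2, 3, 4, 5}, leaving only 1.
Round 4, table 6: round 4 has {1, 2, 3, 6} and table 6 has {1, 2, 4, 6}, leaving only 5.
Round 1, table 6: round 1 has {1, 2, 4, 6} and table 6 has {1, 2, 4, 5, 6}, leaving only 3.
Round 1, table 5: round 1 has {1, 2, 3, 4, 6} and table 5 has {1, 2}, leaving only 5.
Round 4, table 5: round 4 has {1, 2, 3, 5, 6} and table 5 has {1, 2, 5}, leaving only 4.
Round 5, table 5: round 5 has {1, 2, 3, 4, 5} and table 5 has {1, 2, 4, 5}, leaving only 6.
Round 6 already has {2, 4, 5} and table 5 already has {1, 2, 4, 5, 6}, so round 6, table 5 must be 3.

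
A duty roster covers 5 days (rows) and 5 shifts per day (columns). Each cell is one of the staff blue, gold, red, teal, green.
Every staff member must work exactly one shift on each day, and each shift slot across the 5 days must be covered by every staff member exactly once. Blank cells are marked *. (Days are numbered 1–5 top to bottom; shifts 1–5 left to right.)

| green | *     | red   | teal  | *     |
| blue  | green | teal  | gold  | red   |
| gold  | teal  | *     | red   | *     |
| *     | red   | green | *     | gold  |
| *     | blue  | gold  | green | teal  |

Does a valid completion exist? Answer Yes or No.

Yes

No day or shift among the givens repeats a symbol, and propagating forced cells runs into no contradiction.
One valid completion exists (for instance, green gold red teal blue / blue green teal gold red / gold teal blue red green / teal red green blue gold / red blue gold green teal).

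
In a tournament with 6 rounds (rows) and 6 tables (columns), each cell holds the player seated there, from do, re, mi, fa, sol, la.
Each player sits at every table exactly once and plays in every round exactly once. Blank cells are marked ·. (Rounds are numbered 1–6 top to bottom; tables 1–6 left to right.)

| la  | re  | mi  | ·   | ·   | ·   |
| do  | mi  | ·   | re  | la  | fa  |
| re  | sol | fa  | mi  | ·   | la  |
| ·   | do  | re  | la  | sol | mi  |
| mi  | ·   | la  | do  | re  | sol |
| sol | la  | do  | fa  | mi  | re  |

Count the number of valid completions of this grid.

1

Round 1, table 4: eliminating its round and table leaves {sol}.
Round 1, table 5: eliminating its round and table leaves {do, fa}.
Round 1, table 6: eliminating its round and table leaves {do}.
Round 2, table 3: eliminating its round and table leaves {sol}.
Round 3, table 5: eliminating its round and table leaves {do}.
Round 4, table 1: eliminating its round and table leaves {fa}.
Round 5, table 2: eliminating its round and table leaves {fa}.
Only one assignment across all blanks avoids any round or table repeat, giving 1 completion.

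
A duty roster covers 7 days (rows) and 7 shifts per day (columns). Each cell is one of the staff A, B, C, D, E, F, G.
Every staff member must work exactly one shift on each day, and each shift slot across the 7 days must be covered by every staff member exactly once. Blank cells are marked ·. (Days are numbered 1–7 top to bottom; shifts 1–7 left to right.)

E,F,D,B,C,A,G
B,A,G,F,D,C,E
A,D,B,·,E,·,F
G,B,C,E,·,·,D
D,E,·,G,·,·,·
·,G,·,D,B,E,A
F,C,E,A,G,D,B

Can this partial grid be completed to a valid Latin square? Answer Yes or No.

No day or shift among the givens repeats a symbol, and propagating forced cells runs into no contradiction.
One valid completion exists (for instance, E F D B C A G / B A G F D C E / A D B C E G F / G B C E A F D / D E A G F B C / C G F D B E A / F C E A G D B).

Yes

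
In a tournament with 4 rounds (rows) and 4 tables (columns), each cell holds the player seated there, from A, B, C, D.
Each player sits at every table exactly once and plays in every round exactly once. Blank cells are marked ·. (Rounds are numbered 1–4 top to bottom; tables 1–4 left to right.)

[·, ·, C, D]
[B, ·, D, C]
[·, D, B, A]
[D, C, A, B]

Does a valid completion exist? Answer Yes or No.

No round or table among the givens repeats a symbol, and propagating forced cells runs into no contradiction.
One valid completion exists (for instance, A B C D / B A D C / C D B A / D C A B).

Yes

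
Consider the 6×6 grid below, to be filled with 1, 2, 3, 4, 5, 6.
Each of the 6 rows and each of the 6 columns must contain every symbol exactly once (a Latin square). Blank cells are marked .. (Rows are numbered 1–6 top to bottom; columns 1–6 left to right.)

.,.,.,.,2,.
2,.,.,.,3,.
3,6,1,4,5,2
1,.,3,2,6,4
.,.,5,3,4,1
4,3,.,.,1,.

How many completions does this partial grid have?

Row 1, column 1: eliminating its row and column leaves {5, 6}.
Row 1, column 2: eliminating its row and column leaves {1, 4, 5}.
Row 1, column 3: eliminating its row and column leaves {4, 6}.
Row 1, column 4: eliminating its row and column leaves {1, 5, 6}.
Row 1, column 6: eliminating its row and column leaves {3, 5, 6}.
Row 2, column 2: eliminating its row and column leaves {1, 4, 5}.
Row 2, column 3: eliminating its row and column leaves {4, 6}.
Row 2, column 4: eliminating its row and column leaves {1, 5, 6}.
Row 2, column 6: eliminating its row and column leaves {5, 6}.
Row 4, column 2: eliminating its row and column leaves {5}.
Row 5, column 1: eliminating its row and column leaves {6}.
Row 5, column 2: eliminating its row and column leaves {2}.
Row 6, column 3: eliminating its row and column leaves {2, 6}.
Row 6, column 4: eliminating its row and column leaves {5, 6}.
Row 6, column 6: eliminating its row and column leaves {5, 6}.
Enumerating the assignments across these blanks that avoid any row or column repeat gives 3 completions.

3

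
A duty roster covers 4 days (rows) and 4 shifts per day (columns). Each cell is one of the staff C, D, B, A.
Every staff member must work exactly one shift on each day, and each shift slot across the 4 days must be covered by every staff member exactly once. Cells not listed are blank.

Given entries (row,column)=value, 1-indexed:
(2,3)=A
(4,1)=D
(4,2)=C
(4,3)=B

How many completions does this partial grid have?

Day 1, shift 1: eliminating its day and shift leaves {C, B, A}.
Day 1, shift 2: eliminating its day and shift leaves {D, B, A}.
Day 1, shift 3: eliminating its day and shift leaves {C, D}.
Day 1, shift 4: eliminating its day and shift leaves {C, D, B, A}.
Day 2, shift 1: eliminating its day and shift leaves {C, B}.
Day 2, shift 2: eliminating its day and shift leaves {D, B}.
Day 2, shift 4: eliminating its day and shift leaves {C, D, B}.
Day 3, shift 1: eliminating its day and shift leaves {C, B, A}.
Day 3, shift 2: eliminating its day and shift leaves {D, B, A}.
Day 3, shift 3: eliminating its day and shift leaves {C, D}.
Day 3, shift 4: eliminating its day and shift leaves {C, D, B, A}.
Day 4, shift 4: eliminating its day and shift leaves {A}.
Enumerating the assignments across these blanks that avoid any day or shift repeat gives 8 completions.

8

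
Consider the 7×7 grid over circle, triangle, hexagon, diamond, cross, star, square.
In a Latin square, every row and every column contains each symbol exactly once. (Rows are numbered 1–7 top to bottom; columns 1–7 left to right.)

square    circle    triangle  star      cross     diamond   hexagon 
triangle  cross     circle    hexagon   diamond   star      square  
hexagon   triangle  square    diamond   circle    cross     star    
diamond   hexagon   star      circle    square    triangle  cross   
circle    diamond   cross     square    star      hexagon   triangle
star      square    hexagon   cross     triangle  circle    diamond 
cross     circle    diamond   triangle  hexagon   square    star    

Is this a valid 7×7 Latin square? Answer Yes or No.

Every row is a permutation, but column 7 contains star twice (at rows 3 and 7).

No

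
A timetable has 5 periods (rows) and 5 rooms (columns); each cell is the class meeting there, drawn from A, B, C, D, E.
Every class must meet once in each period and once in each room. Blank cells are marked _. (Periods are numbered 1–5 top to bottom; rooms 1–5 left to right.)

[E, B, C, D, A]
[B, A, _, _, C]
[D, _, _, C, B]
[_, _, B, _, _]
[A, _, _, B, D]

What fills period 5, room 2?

C

Period 2, room 4: period 2 has {A, B, C} and room 4 has {B, C, D}, leaving only E.
Period 2, room 3: period 2 has {A, B, C, E} and room 3 has {B, C}, leaving only D.
Period 3, room 2: period 3 has {B, C, D} and room 2 has {A, B}, leaving only E.
Period 5 already has {A, B, D} and room 2 already has {A, B, E}, so period 5, room 2 must be C.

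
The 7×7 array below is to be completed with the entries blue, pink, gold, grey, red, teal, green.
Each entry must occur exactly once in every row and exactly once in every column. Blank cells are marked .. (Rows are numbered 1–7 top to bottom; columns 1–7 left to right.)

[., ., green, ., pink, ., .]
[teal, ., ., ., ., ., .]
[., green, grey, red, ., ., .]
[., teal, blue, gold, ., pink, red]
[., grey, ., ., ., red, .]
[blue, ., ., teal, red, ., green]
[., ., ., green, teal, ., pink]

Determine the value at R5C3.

teal

Row 5, column 3 is narrowed to {pink, gold, teal}.
If it were pink, then row 7, column 3 would be left with no valid symbol.
If it were gold, then row 7, column 3 would be left with no valid symbol.
So row 5, column 3 must be teal.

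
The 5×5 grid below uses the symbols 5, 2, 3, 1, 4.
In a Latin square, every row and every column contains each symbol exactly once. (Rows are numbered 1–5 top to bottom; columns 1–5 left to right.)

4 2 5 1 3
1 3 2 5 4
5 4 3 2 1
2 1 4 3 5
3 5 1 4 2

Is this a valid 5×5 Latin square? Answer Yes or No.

Each row is a permutation of the 5 symbols, and so is each column.

Yes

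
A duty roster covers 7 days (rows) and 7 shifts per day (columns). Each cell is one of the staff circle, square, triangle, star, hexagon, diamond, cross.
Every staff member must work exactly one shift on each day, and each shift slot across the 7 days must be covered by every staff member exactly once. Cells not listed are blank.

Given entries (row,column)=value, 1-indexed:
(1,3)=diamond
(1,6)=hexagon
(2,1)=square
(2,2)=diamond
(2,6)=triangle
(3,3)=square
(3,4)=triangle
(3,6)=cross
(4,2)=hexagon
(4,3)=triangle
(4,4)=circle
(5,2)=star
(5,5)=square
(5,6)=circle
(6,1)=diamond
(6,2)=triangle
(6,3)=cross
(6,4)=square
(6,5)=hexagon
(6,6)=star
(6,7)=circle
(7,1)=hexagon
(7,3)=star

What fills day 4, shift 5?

star

Day 3, shift 2: day 3 has {square, triangle, cross} and shift 2 has {triangle, star, hexagon, diamond}, leaving only circle.
Day 3, shift 1: day 3 has {circle, square, triangle, cross} and shift 1 has {square, hexagon, diamond}, leaving only star.
Day 3, shift 5: day 3 has {circle, square, triangle, star, cross} and shift 5 has {square, hexagon}, leaving only diamond.
Day 3, shift 7: day 3 has {circle, square, triangle, star, diamond, cross} and shift 7 has {circle}, leaving only hexagon.
Day 4, shift 1: day 4 has {circle, triangle, hexagon} and shift 1 has {square, star, hexagon, diamond}, leaving only cross.
Day 4 already has {circle, triangle, hexagon, cross} and shift 5 already has {square, hexagon, diamond}, so day 4, shift 5 must be star.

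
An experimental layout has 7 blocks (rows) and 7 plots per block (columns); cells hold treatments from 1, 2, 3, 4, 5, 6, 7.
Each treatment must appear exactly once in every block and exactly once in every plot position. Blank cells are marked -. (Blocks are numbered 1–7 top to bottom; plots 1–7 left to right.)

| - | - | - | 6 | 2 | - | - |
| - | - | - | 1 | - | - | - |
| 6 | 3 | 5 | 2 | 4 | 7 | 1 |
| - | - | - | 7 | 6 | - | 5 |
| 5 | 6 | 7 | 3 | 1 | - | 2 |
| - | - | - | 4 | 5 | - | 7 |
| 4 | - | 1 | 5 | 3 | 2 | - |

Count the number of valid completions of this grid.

Block 1, plot 1: eliminating its block and plot leaves {1, 3, 7}.
Block 1, plot 2: eliminating its block and plot leaves {1, 4, 5, 7}.
Block 1, plot 3: eliminating its block and plot leaves {3, 4}.
Block 1, plot 6: eliminating its block and plot leaves {1, 3, 4, 5}.
Block 1, plot 7: eliminating its block and plot leaves {3, 4}.
Block 2, plot 1: eliminating its block and plot leaves {2, 3, 7}.
Block 2, plot 2: eliminating its block and plot leaves {2, 4, 5, 7}.
Block 2, plot 3: eliminating its block and plot leaves {2, 3, 4, 6}.
Block 2, plot 5: eliminating its block and plot leaves {7}.
Block 2, plot 6: eliminating its block and plot leaves {3, 4, 5, 6}.
Block 2, plot 7: eliminating its block and plot leaves {3, 4, 6}.
Block 4, plot 1: eliminating its block and plot leaves {1, 2, 3}.
Block 4, plot 2: eliminating its block and plot leaves {1, 2, 4}.
Block 4, plot 3: eliminating its block and plot leaves {2, 3, 4}.
Block 4, plot 6: eliminating its block and plot leaves {1, 3, 4}.
Block 5, plot 6: eliminating its block and plot leaves {4}.
Block 6, plot 1: eliminating its block and plot leaves {1, 2, 3}.
Block 6, plot 2: eliminating its block and plot leaves {1, 2}.
Block 6, plot 3: eliminating its block and plot leaves {2, 3, 6}.
Block 6, plot 6: eliminating its block and plot leaves {1, 3, 6}.
Block 7, plot 2: eliminating its block and plot leaves {7}.
Block 7, plot 7: eliminating its block and plot leaves {6}.
Enumerating the assignments across these blanks that avoid any block or plot repeat gives 8 completions.

8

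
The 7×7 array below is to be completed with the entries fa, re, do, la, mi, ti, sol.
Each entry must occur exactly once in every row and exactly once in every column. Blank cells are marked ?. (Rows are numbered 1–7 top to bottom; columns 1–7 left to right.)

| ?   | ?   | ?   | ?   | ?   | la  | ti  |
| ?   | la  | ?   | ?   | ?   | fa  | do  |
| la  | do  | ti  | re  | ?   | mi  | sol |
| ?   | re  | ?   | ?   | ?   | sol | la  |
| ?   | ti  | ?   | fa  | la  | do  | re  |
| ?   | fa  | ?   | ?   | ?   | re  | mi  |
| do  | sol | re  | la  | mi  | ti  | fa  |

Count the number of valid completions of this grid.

8

Row 1, column 1: eliminating its row and column leaves {fa, re, mi, sol}.
Row 1, column 2: eliminating its row and column leaves {mi}.
Row 1, column 3: eliminating its row and column leaves {fa, do, mi, sol}.
Row 1, column 4: eliminating its row and column leaves {do, mi, sol}.
Row 1, column 5: eliminating its row and column leaves {fa, re, do, sol}.
Row 2, column 1: eliminating its row and column leaves {re, mi, ti, sol}.
Row 2, column 3: eliminating its row and column leaves {mi, sol}.
Row 2, column 4: eliminating its row and column leaves {mi, ti, sol}.
Row 2, column 5: eliminating its row and column leaves {re, ti, sol}.
Row 3, column 5: eliminating its row and column leaves {fa}.
Row 4, column 1: eliminating its row and column leaves {fa, mi, ti}.
Row 4, column 3: eliminating its row and column leaves {fa, do, mi}.
Row 4, column 4: eliminating its row and column leaves {do, mi, ti}.
Row 4, column 5: eliminating its row and column leaves {fa, do, ti}.
Row 5, column 1: eliminating its row and column leaves {mi, sol}.
Row 5, column 3: eliminating its row and column leaves {mi, sol}.
Row 6, column 1: eliminating its row and column leaves {ti, sol}.
Row 6, column 3: eliminating its row and column leaves {do, la, sol}.
Row 6, column 4: eliminating its row and column leaves {do, ti, sol}.
Row 6, column 5: eliminating its row and column leaves {do, ti, sol}.
Enumerating the assignments across these blanks that avoid any row or column repeat gives 8 completions.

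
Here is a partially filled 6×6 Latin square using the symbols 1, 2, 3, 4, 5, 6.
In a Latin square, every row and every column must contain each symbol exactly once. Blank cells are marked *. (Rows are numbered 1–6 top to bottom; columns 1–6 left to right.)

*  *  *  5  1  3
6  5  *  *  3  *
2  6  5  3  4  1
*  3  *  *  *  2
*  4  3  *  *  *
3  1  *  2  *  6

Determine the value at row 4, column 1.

5

Row 1, column 1: row 1 has {1, 3, 5} and column 1 has {2, 3, 6}, leaving only 4.
Row 1, column 2: row 1 has {1, 3, 4, 5} and column 2 has {1, 3, 4, 5, 6}, leaving only 2.
Row 1, column 3: row 1 has {1, 2, 3, 4, 5} and column 3 has {3, 5}, leaving only 6.
Row 2, column 6: row 2 has {3, 5, 6} and column 6 has {1, 2, 3, 6}, leaving only 4.
Row 2, column 4: row 2 has {3, 4, 5, 6} and column 4 has {2, 3, 5}, leaving only 1.
Row 2, column 3: row 2 has {1, 3, 4, 5, 6} and column 3 has {3, 5, 6}, leaving only 2.
Row 5, column 4: row 5 has {3, 4} and column 4 has {1, 2, 3, 5}, leaving only 6.
Row 4, column 4: row 4 has {2, 3} and column 4 has {1, 2, 3, 5, 6}, leaving only 4.
Row 4, column 3: row 4 has {2, 3, 4} and column 3 has {2, 3, 5, 6}, leaving only 1.
Row 4 already has {1, 2, 3, 4} and column 1 already has {2, 3, 4, 6}, so row 4, column 1 must be 5.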